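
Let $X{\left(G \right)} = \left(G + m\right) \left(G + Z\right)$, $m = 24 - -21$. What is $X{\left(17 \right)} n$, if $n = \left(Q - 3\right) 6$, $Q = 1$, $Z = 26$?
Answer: $-31992$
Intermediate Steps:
$m = 45$ ($m = 24 + 21 = 45$)
$X{\left(G \right)} = \left(26 + G\right) \left(45 + G\right)$ ($X{\left(G \right)} = \left(G + 45\right) \left(G + 26\right) = \left(45 + G\right) \left(26 + G\right) = \left(26 + G\right) \left(45 + G\right)$)
$n = -12$ ($n = \left(1 - 3\right) 6 = \left(-2\right) 6 = -12$)
$X{\left(17 \right)} n = \left(1170 + 17^{2} + 71 \cdot 17\right) \left(-12\right) = \left(1170 + 289 + 1207\right) \left(-12\right) = 2666 \left(-12\right) = -31992$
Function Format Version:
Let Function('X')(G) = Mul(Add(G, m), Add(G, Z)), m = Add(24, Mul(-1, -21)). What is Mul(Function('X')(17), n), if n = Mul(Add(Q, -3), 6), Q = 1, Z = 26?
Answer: -31992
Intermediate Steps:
m = 45 (m = Add(24, 21) = 45)
Function('X')(G) = Mul(Add(26, G), Add(45, G)) (Function('X')(G) = Mul(Add(G, 45), Add(G, 26)) = Mul(Add(45, G), Add(26, G)) = Mul(Add(26, G), Add(45, G)))
n = -12 (n = Mul(Add(1, -3), 6) = Mul(-2, 6) = -12)
Mul(Function('X')(17), n) = Mul(Add(1170, Pow(17, 2), Mul(71, 17)), -12) = Mul(Add(1170, 289, 1207), -12) = Mul(2666, -12) = -31992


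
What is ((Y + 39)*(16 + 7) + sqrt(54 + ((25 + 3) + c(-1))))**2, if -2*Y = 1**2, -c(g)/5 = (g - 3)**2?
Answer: 3136449/4 + 1771*sqrt(2) ≈ 7.8662e+5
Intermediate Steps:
c(g) = -5*(-3 + g)**2 (c(g) = -5*(g - 3)**2 = -5*(-3 + g)**2)
Y = -1/2 (Y = -1/2*1**2 = -1/2*1 = -1/2 ≈ -0.50000)
((Y + 39)*(16 + 7) + sqrt(54 + ((25 + 3) + c(-1))))**2 = ((-1/2 + 39)*(16 + 7) + sqrt(54 + ((25 + 3) - 5*(-3 - 1)**2)))**2 = ((77/2)*23 + sqrt(54 + (28 - 5*(-4)**2)))**2 = (1771/2 + sqrt(54 + (28 - 5*16)))**2 = (1771/2 + sqrt(54 + (28 - 80)))**2 = (1771/2 + sqrt(54 - 52))**2 = (1771/2 + sqrt(2))**2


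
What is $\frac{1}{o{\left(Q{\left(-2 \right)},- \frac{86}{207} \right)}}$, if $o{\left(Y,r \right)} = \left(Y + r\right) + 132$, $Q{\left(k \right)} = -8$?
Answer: $\frac{207}{25582} \approx 0.0080916$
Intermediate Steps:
$o{\left(Y,r \right)} = 132 + Y + r$
$\frac{1}{o{\left(Q{\left(-2 \right)},- \frac{86}{207} \right)}} = \frac{1}{132 - 8 - \frac{86}{207}} = \frac{1}{\frac{25582}{207}} = \frac{207}{25582}$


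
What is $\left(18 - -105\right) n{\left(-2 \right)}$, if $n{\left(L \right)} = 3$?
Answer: $369$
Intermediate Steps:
$\left(18 - -105\right) n{\left(-2 \right)} = \left(18 - -105\right) 3 = \left(18 + 105\right) 3 = 123 \cdot 3 = 369$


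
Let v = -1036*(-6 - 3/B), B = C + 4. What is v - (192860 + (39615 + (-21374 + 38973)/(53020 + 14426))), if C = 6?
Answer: -76196599481/337230 ≈ -2.2595e+5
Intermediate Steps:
B = 10 (B = 6 + 4 = 10)
v = 32634/5 (v = -1036*(-6 - 3/10) = -1036*(-63)/10 = -148*(-441/10) = 32634/5 ≈ 6526.8)
v - (192860 + (39615 + (-21374 + 38973)/(53020 + 14426))) = 32634/5 - (192860 + (39615 + (-21374 + 38973)/(53020 + 14426))) = 32634/5 - (192860 + (39615 + 17599/67446)) = 32634/5 - (192860 + 2671890889/67446) = 32634/5 - 1*15679526449/67446 = 32634/5 - 15679526449/67446 = -76196599481/337230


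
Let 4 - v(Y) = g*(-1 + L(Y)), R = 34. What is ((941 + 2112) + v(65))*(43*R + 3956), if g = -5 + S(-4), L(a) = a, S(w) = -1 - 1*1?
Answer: 18990090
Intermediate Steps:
S(w) = -2 (S(w) = -1 - 1 = -2)
g = -7 (g = -5 - 2 = -7)
v(Y) = -3 + 7*Y (v(Y) = 4 - (-7)*(-1 + Y) = 4 - (7 - 7*Y) = 4 + (-7 + 7*Y) = -3 + 7*Y)
((941 + 2112) + v(65))*(43*R + 3956) = ((941 + 2112) + (-3 + 7*65))*(43*34 + 3956) = (3053 + (-3 + 455))*(1462 + 3956) = (3053 + 452)*5418 = 3505*5418 = 18990090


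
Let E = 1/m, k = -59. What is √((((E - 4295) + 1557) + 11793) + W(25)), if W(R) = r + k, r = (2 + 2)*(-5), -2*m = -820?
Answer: √1508866010/410 ≈ 94.742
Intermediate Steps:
m = 410 (m = -½*(-820) = 410)
r = -20 (r = 4*(-5) = -20)
E = 1/410 ≈ 0.0024390
W(R) = -79 (W(R) = -20 - 59 = -79)
√((((E - 4295) + 1557) + 11793) + W(25)) = √((((1/410 - 4295) + 1557) + 11793) - 79) = √(((-1760949/410 + 1557) + 11793) - 79) = √((-1122579/410 + 11793) - 79) = √(3712551/410 - 79) = √(3680161/410) = √1508866010/410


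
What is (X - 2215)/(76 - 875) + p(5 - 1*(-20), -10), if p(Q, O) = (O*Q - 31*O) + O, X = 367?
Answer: 41798/799 ≈ 52.313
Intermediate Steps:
p(Q, O) = -30*O + O*Q (p(Q, O) = (-31*O + O*Q) + O = -30*O + O*Q)
(X - 2215)/(76 - 875) + p(5 - 1*(-20), -10) = (367 - 2215)/(76 - 875) - 10*(-30 + (5 - 1*(-20))) = -1848/(-799) - 10*(-30 + (5 + 20)) = -1848*(-1/799) - 10*(-30 + 25) = 1848/799 - 10*(-5) = 1848/799 + 50 = 41798/799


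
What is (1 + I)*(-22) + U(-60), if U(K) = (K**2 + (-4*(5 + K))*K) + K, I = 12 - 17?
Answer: -9572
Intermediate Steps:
I = -5
U(K) = K + K**2 + K*(-20 - 4*K) (U(K) = (K**2 + (-20 - 4*K)*K) + K = (K**2 + K*(-20 - 4*K)) + K = K + K**2 + K*(-20 - 4*K))
(1 + I)*(-22) + U(-60) = (1 - 5)*(-22) - 1*(-60)*(19 + 3*(-60)) = -4*(-22) - 1*(-60)*(19 - 180) = 88 - 1*(-60)*(-161) = 88 - 9660 = -9572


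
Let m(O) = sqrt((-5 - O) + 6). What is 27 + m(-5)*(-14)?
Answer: 27 - 14*sqrt(6) ≈ -7.2929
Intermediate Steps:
m(O) = sqrt(1 - O)
27 + m(-5)*(-14) = 27 + sqrt(1 - 1*(-5))*(-14) = 27 + sqrt(1 + 5)*(-14) = 27 + sqrt(6)*(-14) = 27 - 14*sqrt(6)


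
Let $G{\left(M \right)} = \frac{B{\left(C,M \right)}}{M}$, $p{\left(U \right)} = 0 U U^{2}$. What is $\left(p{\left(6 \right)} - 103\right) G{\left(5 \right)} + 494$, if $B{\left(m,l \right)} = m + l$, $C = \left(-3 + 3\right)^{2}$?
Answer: $391$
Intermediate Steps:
$p{\left(U \right)} = 0$ ($p{\left(U \right)} = 0 U^{2} = 0$)
$C = 0$ ($C = 0^{2} = 0$)
$B{\left(m,l \right)} = l + m$
$G{\left(M \right)} = 1$ ($G{\left(M \right)} = \frac{M + 0}{M} = \frac{M}{M} = 1$)
$\left(p{\left(6 \right)} - 103\right) G{\left(5 \right)} + 494 = \left(0 - 103\right) 1 + 494 = \left(-103\right) 1 + 494 = -103 + 494 = 391$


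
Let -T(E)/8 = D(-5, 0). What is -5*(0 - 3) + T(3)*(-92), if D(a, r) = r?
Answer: 15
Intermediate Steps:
T(E) = 0 (T(E) = -8*0 = 0)
-5*(0 - 3) + T(3)*(-92) = -5*(0 - 3) + 0*(-92) = -5*(-3) + 0 = 15 + 0 = 15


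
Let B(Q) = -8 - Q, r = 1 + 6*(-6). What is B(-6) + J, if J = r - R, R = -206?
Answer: 169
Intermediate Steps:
r = -35 (r = 1 - 36 = -35)
J = 171 (J = -35 - 1*(-206) = -35 + 206 = 171)
B(-6) + J = (-8 - 1*(-6)) + 171 = (-8 + 6) + 171 = -2 + 171 = 169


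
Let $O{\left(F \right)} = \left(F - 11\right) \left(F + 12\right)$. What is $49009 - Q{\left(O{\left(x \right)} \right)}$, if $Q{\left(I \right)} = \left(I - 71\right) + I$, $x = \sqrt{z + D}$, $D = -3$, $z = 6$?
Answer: $49338 - 2 \sqrt{3} \approx 49335.0$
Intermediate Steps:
$x = \sqrt{3}$ ($x = \sqrt{6 - 3} = \sqrt{3} \approx 1.732$)
$O{\left(F \right)} = \left(-11 + F\right) \left(12 + F\right)$
$Q{\left(I \right)} = -71 + 2 I$ ($Q{\left(I \right)} = \left(-71 + I\right) + I = -71 + 2 I$)
$49009 - Q{\left(O{\left(x \right)} \right)} = 49009 - \left(-71 + 2 \left(-132 + \sqrt{3} + \left(\sqrt{3}\right)^{2}\right)\right) = 49009 - \left(-71 + 2 \left(-132 + \sqrt{3} + 3\right)\right) = 49009 - \left(-71 + 2 \left(-129 + \sqrt{3}\right)\right) = 49009 - \left(-71 - \left(258 - 2 \sqrt{3}\right)\right) = 49009 - \left(-329 + 2 \sqrt{3}\right) = 49009 + \left(329 - 2 \sqrt{3}\right) = 49338 - 2 \sqrt{3}$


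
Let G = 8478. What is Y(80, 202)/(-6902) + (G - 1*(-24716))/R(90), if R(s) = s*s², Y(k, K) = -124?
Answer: 79875247/1257889500 ≈ 0.063499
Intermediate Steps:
R(s) = s³
Y(80, 202)/(-6902) + (G - 1*(-24716))/R(90) = -124/(-6902) + (8478 - 1*(-24716))/(90³) = -124*(-1/6902) + (8478 + 24716)/729000 = 62/3451 + 33194*(1/729000) = 62/3451 + 16597/364500 = 79875247/1257889500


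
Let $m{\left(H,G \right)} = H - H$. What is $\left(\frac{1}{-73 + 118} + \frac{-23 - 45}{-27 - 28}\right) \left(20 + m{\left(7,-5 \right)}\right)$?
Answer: $\frac{2492}{99} \approx 25.172$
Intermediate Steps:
$m{\left(H,G \right)} = 0$
$\left(\frac{1}{-73 + 118} + \frac{-23 - 45}{-27 - 28}\right) \left(20 + m{\left(7,-5 \right)}\right) = \left(\frac{1}{-73 + 118} + \frac{-23 - 45}{-27 - 28}\right) \left(20 + 0\right) = \left(\frac{1}{45} - \frac{68}{-55}\right) 20 = \left(\frac{1}{45} - - \frac{68}{55}\right) 20 = \left(\frac{1}{45} + \frac{68}{55}\right) 20 = \frac{623}{495} \cdot 20 = \frac{2492}{99}$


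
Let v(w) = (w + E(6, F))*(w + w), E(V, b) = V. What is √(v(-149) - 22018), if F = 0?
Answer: 2*√5149 ≈ 143.51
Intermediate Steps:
v(w) = 2*w*(6 + w) (v(w) = (w + 6)*(w + w) = (6 + w)*(2*w) = 2*w*(6 + w))
√(v(-149) - 22018) = √(2*(-149)*(6 - 149) - 22018) = √(2*(-149)*(-143) - 22018) = √(42614 - 22018) = √20596 = 2*√5149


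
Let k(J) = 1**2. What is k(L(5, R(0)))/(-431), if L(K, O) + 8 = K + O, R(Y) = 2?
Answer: -1/431 ≈ -0.0023202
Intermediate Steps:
L(K, O) = -8 + K + O (L(K, O) = -8 + (K + O) = -8 + K + O)
k(J) = 1
k(L(5, R(0)))/(-431) = 1/(-431) = 1*(-1/431) = -1/431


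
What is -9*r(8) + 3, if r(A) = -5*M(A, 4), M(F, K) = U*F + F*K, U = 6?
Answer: 3603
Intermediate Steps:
M(F, K) = 6*F + F*K
r(A) = -50*A (r(A) = -5*A*(6 + 4) = -5*A*10 = -50*A)
-9*r(8) + 3 = -(-450)*8 + 3 = -9*(-400) + 3 = 3600 + 3 = 3603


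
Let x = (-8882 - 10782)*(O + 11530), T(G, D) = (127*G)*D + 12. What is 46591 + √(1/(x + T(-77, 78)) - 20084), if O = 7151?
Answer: 46591 + I*√55539219165854699262/52586562 ≈ 46591.0 + 141.72*I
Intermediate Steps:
T(G, D) = 12 + 127*D*G (T(G, D) = 127*D*G + 12 = 12 + 127*D*G)
x = -367343184 (x = (-8882 - 10782)*(7151 + 11530) = -19664*18681 = -367343184)
46591 + √(1/(x + T(-77, 78)) - 20084) = 46591 + √(1/(-367343184 + (12 + 127*78*(-77))) - 20084) = 46591 + √(1/(-367343184 + (12 - 762762)) - 20084) = 46591 + √(1/(-367343184 - 762750) - 20084) = 46591 + √(1/(-368105934) - 20084) = 46591 + √(-1/368105934 - 20084) = 46591 + √(-7393039578457/368105934) = 46591 + I*√55539219165854699262/52586562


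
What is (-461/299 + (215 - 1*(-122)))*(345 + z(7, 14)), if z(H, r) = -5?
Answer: 34102680/299 ≈ 1.1406e+5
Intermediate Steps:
(-461/299 + (215 - 1*(-122)))*(345 + z(7, 14)) = (-461/299 + (215 - 1*(-122)))*(345 - 5) = (-461*1/299 + (215 + 122))*340 = (-461/299 + 337)*340 = (100302/299)*340 = 34102680/299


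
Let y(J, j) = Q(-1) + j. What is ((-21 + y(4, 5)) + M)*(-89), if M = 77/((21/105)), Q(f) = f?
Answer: -32752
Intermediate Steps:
y(J, j) = -1 + j
M = 385 (M = 77/((21*(1/105))) = 77/(⅕) = 77*5 = 385)
((-21 + y(4, 5)) + M)*(-89) = ((-21 + (-1 + 5)) + 385)*(-89) = ((-21 + 4) + 385)*(-89) = (-17 + 385)*(-89) = 368*(-89) = -32752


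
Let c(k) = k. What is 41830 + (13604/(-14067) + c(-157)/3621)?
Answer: 710208934069/16978869 ≈ 41829.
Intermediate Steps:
41830 + (13604/(-14067) + c(-157)/3621) = 41830 + (13604/(-14067) - 157/3621) = 41830 + (13604*(-1/14067) - 157*1/3621) = 41830 + (-13604/14067 - 157/3621) = 41830 - 17156201/16978869 = 710208934069/16978869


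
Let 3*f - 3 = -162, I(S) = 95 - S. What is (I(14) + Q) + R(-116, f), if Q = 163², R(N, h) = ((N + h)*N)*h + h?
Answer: -1012415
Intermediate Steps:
f = -53 (f = 1 + (⅓)*(-162) = 1 - 54 = -53)
R(N, h) = h + N*h*(N + h) (R(N, h) = (N*(N + h))*h + h = N*h*(N + h) + h = h + N*h*(N + h))
Q = 26569
(I(14) + Q) + R(-116, f) = ((95 - 1*14) + 26569) - 53*(1 + (-116)² - 116*(-53)) = ((95 - 14) + 26569) - 53*(1 + 13456 + 6148) = (81 + 26569) - 53*19605 = 26650 - 1039065 = -1012415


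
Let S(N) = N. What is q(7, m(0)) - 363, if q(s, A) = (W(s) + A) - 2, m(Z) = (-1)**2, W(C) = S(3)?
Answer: -361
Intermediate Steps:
W(C) = 3
m(Z) = 1
q(s, A) = 1 + A (q(s, A) = (3 + A) - 2 = 1 + A)
q(7, m(0)) - 363 = (1 + 1) - 363 = 2 - 363 = -361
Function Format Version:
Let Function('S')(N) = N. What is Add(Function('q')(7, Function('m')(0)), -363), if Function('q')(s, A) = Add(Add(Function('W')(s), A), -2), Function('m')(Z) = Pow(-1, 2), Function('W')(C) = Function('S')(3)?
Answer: -361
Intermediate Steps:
Function('W')(C) = 3
Function('m')(Z) = 1
Function('q')(s, A) = Add(1, A) (Function('q')(s, A) = Add(Add(3, A), -2) = Add(1, A))
Add(Function('q')(7, Function('m')(0)), -363) = Add(Add(1, 1), -363) = Add(2, -363) = -361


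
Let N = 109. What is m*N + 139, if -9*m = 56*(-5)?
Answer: 31771/9 ≈ 3530.1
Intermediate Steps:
m = 280/9 (m = -56*(-5)/9 = -⅑*(-280) = 280/9 ≈ 31.111)
m*N + 139 = (280/9)*109 + 139 = 30520/9 + 139 = 31771/9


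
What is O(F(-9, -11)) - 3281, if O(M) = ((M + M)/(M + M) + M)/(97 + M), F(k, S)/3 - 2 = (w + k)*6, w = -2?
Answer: -311504/95 ≈ -3279.0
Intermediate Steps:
F(k, S) = -30 + 18*k (F(k, S) = 6 + 3*((-2 + k)*6) = 6 + 3*(-12 + 6*k) = 6 + (-36 + 18*k) = -30 + 18*k)
O(M) = (1 + M)/(97 + M) (O(M) = ((2*M)/((2*M)) + M)/(97 + M) = ((2*M)*(1/(2*M)) + M)/(97 + M) = (1 + M)/(97 + M))
O(F(-9, -11)) - 3281 = (1 + (-30 + 18*(-9)))/(97 + (-30 + 18*(-9))) - 3281 = (1 + (-30 - 162))/(97 + (-30 - 162)) - 3281 = (1 - 192)/(97 - 192) - 3281 = -191/(-95) - 3281 = -1/95*(-191) - 3281 = 191/95 - 3281 = -311504/95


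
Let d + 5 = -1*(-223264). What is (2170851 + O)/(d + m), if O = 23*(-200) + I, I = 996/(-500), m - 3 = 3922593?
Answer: 38683018/74033125 ≈ 0.52251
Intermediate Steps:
m = 3922596 (m = 3 + 3922593 = 3922596)
I = -249/125 (I = 996*(-1/500) = -249/125 ≈ -1.9920)
d = 223259 (d = -5 - 1*(-223264) = -5 + 223264 = 223259)
O = -575249/125 (O = 23*(-200) - 249/125 = -4600 - 249/125 = -575249/125 ≈ -4602.0)
(2170851 + O)/(d + m) = (2170851 - 575249/125)/(223259 + 3922596) = (270781126/125)/4145855 = (270781126/125)*(1/4145855) = 38683018/74033125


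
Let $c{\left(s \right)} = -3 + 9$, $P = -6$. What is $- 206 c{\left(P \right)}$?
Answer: $-1236$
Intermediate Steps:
$c{\left(s \right)} = 6$
$- 206 c{\left(P \right)} = \left(-206\right) 6 = -1236$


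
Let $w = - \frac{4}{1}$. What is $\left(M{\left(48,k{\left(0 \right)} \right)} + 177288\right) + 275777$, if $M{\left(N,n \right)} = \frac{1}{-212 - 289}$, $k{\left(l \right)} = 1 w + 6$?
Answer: $\frac{226985564}{501} \approx 4.5307 \cdot 10^{5}$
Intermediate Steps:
$w = -4$ ($w = \left(-4\right) 1 = -4$)
$k{\left(l \right)} = 2$ ($k{\left(l \right)} = 1 \left(-4\right) + 6 = -4 + 6 = 2$)
$M{\left(N,n \right)} = - \frac{1}{501}$ ($M{\left(N,n \right)} = \frac{1}{-212 - 289} = \frac{1}{-501} = - \frac{1}{501}$)
$\left(M{\left(48,k{\left(0 \right)} \right)} + 177288\right) + 275777 = \left(- \frac{1}{501} + 177288\right) + 275777 = \frac{88821287}{501} + 275777 = \frac{226985564}{501}$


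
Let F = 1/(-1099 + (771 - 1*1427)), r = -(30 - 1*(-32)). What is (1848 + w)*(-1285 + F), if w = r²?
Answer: -12836461792/1755 ≈ -7.3142e+6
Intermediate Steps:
r = -62 (r = -(30 + 32) = -1*62 = -62)
F = -1/1755 (F = 1/(-1099 + (771 - 1427)) = 1/(-1099 - 656) = 1/(-1755) = -1/1755 ≈ -0.00056980)
w = 3844 (w = (-62)² = 3844)
(1848 + w)*(-1285 + F) = (1848 + 3844)*(-1285 - 1/1755) = 5692*(-2255176/1755) = -12836461792/1755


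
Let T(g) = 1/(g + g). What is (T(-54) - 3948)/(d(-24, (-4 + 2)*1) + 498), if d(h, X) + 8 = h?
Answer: -426385/50328 ≈ -8.4721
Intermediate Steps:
T(g) = 1/(2*g)
d(h, X) = -8 + h
(T(-54) - 3948)/(d(-24, (-4 + 2)*1) + 498) = ((½)/(-54) - 3948)/((-8 - 24) + 498) = ((½)*(-1/54) - 3948)/(-32 + 498) = (-1/108 - 3948)/466 = -426385/108*1/466 = -426385/50328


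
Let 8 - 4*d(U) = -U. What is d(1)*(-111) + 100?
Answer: -599/4 ≈ -149.75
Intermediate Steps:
d(U) = 2 + U/4 (d(U) = 2 - (-1)*U/4 = 2 + U/4)
d(1)*(-111) + 100 = (2 + (¼)*1)*(-111) + 100 = (2 + ¼)*(-111) + 100 = (9/4)*(-111) + 100 = -999/4 + 100 = -599/4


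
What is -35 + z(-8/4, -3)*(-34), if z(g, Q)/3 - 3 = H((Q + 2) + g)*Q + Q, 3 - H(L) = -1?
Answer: 1189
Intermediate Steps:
H(L) = 4 (H(L) = 3 - 1*(-1) = 3 + 1 = 4)
z(g, Q) = 9 + 15*Q (z(g, Q) = 9 + 3*(4*Q + Q) = 9 + 3*(5*Q) = 9 + 15*Q)
-35 + z(-8/4, -3)*(-34) = -35 + (9 + 15*(-3))*(-34) = -35 + (9 - 45)*(-34) = -35 - 36*(-34) = -35 + 1224 = 1189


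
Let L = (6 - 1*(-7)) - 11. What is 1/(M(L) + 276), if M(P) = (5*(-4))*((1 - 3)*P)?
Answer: 1/356 ≈ 0.0028090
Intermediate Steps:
L = 2 (L = (6 + 7) - 11 = 13 - 11 = 2)
M(P) = 40*P (M(P) = -(-40)*P = 40*P)
1/(M(L) + 276) = 1/(40*2 + 276) = 1/(80 + 276) = 1/356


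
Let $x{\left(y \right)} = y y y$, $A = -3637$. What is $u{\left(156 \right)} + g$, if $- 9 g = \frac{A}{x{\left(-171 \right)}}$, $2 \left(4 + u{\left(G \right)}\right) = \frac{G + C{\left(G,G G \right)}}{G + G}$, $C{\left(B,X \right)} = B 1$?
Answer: $- \frac{315020567}{90003798} \approx -3.5001$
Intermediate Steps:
$C{\left(B,X \right)} = B$
$u{\left(G \right)} = - \frac{7}{2}$ ($u{\left(G \right)} = -4 + \frac{\left(G + G\right) \frac{1}{G + G}}{2} = -4 + \frac{2 G \frac{1}{2 G}}{2} = -4 + \frac{1}{2} \cdot 1 = -4 + \frac{1}{2} = - \frac{7}{2}$)
$x{\left(y \right)} = y^{3}$ ($x{\left(y \right)} = y^{2} y = y^{3}$)
$g = - \frac{3637}{45001899}$ ($g = - \frac{\left(-3637\right) \frac{1}{\left(-171\right)^{3}}}{9} = - \frac{\left(-3637\right) \frac{1}{-5000211}}{9} = - \frac{\left(-3637\right) \left(- \frac{1}{5000211}\right)}{9} = \left(- \frac{1}{9}\right) \frac{3637}{5000211} = - \frac{3637}{45001899} \approx -8.0819 \cdot 10^{-5}$)
$u{\left(156 \right)} + g = - \frac{7}{2} - \frac{3637}{45001899} = - \frac{315020567}{90003798}$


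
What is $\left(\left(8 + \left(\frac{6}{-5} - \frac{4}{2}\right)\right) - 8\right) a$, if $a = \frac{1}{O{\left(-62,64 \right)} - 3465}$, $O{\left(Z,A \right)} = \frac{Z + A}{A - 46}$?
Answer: $\frac{9}{9745} \approx 0.00092355$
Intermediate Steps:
$O{\left(Z,A \right)} = \frac{A + Z}{-46 + A}$
$a = - \frac{9}{31184}$ ($a = \frac{1}{\frac{64 - 62}{-46 + 64} - 3465} = \frac{1}{\frac{1}{18} \cdot 2 - 3465} = \frac{1}{\frac{1}{9} - 3465} = \frac{1}{- \frac{31184}{9}} = - \frac{9}{31184} \approx -0.00028861$)
$\left(\left(8 + \left(\frac{6}{-5} - \frac{4}{2}\right)\right) - 8\right) a = \left(\left(8 + \left(\frac{6}{-5} - \frac{4}{2}\right)\right) - 8\right) \left(- \frac{9}{31184}\right) = \left(\left(8 + \left(6 \left(- \frac{1}{5}\right) - 2\right)\right) - 8\right) \left(- \frac{9}{31184}\right) = \left(\left(8 - \frac{16}{5}\right) - 8\right) \left(- \frac{9}{31184}\right) = \left(\frac{24}{5} - 8\right) \left(- \frac{9}{31184}\right) = \left(- \frac{16}{5}\right) \left(- \frac{9}{31184}\right) = \frac{9}{9745}$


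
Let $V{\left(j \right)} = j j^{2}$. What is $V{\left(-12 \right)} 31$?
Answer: $-53568$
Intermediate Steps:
$V{\left(j \right)} = j^{3}$
$V{\left(-12 \right)} 31 = \left(-12\right)^{3} \cdot 31 = \left(-1728\right) 31 = -53568$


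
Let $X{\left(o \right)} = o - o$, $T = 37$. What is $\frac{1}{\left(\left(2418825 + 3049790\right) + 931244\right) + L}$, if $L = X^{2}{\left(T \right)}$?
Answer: $\frac{1}{6399859} \approx 1.5625 \cdot 10^{-7}$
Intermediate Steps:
$X{\left(o \right)} = 0$
$L = 0$ ($L = 0^{2} = 0$)
$\frac{1}{\left(\left(2418825 + 3049790\right) + 931244\right) + L} = \frac{1}{\left(\left(2418825 + 3049790\right) + 931244\right) + 0} = \frac{1}{\left(5468615 + 931244\right) + 0} = \frac{1}{6399859 + 0} = \frac{1}{6399859}$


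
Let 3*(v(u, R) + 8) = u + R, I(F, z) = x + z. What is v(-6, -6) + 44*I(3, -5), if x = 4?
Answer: -56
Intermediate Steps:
I(F, z) = 4 + z
v(u, R) = -8 + R/3 + u/3 (v(u, R) = -8 + (u + R)/3 = -8 + (R + u)/3 = -8 + (R/3 + u/3) = -8 + R/3 + u/3)
v(-6, -6) + 44*I(3, -5) = (-8 + (1/3)*(-6) + (1/3)*(-6)) + 44*(4 - 5) = (-8 - 2 - 2) + 44*(-1) = -12 - 44 = -56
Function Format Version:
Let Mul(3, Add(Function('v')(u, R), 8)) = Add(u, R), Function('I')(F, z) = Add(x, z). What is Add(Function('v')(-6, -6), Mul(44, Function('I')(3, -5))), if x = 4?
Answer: -56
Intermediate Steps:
Function('I')(F, z) = Add(4, z)
Function('v')(u, R) = Add(-8, Mul(Rational(1, 3), R), Mul(Rational(1, 3), u)) (Function('v')(u, R) = Add(-8, Mul(Rational(1, 3), Add(u, R))) = Add(-8, Mul(Rational(1, 3), Add(R, u))) = Add(-8, Add(Mul(Rational(1, 3), R), Mul(Rational(1, 3), u))) = Add(-8, Mul(Rational(1, 3), R), Mul(Rational(1, 3), u)))
Add(Function('v')(-6, -6), Mul(44, Function('I')(3, -5))) = Add(Add(-8, Mul(Rational(1, 3), -6), Mul(Rational(1, 3), -6)), Mul(44, Add(4, -5))) = Add(Add(-8, -2, -2), Mul(44, -1)) = Add(-12, -44) = -56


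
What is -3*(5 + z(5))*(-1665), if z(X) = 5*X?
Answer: 149850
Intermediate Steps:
-3*(5 + z(5))*(-1665) = -3*(5 + 5*5)*(-1665) = -3*(5 + 25)*(-1665) = -3*30*(-1665) = -90*(-1665) = 149850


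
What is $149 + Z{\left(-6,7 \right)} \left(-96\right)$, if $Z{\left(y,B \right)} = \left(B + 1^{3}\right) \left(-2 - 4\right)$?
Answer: $4757$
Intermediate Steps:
$Z{\left(y,B \right)} = -6 - 6 B$ ($Z{\left(y,B \right)} = \left(B + 1\right) \left(-6\right) = \left(1 + B\right) \left(-6\right) = -6 - 6 B$)
$149 + Z{\left(-6,7 \right)} \left(-96\right) = 149 + \left(-6 - 42\right) \left(-96\right) = 149 - -4608 = 149 + 4608 = 4757$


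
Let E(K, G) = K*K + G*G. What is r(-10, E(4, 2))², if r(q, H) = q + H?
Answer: 100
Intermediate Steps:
E(K, G) = G² + K² (E(K, G) = K² + G² = G² + K²)
r(q, H) = H + q
r(-10, E(4, 2))² = ((2² + 4²) - 10)² = ((4 + 16) - 10)² = (20 - 10)² = 10² = 100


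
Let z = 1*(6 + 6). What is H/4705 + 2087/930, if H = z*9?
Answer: 396791/175026 ≈ 2.2670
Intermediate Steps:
z = 12 (z = 1*12 = 12)
H = 108 (H = 12*9 = 108)
H/4705 + 2087/930 = 108/4705 + 2087/930 = 396791/175026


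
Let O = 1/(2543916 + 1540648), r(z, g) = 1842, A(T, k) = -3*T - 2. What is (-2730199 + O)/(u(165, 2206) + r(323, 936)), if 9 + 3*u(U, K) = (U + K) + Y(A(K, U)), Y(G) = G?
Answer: -33455017644705/5179227152 ≈ -6459.5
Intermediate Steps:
A(T, k) = -2 - 3*T
O = 1/4084564 ≈ 2.4482e-7
u(U, K) = -11/3 - 2*K/3 + U/3 (u(U, K) = -3 + ((U + K) + (-2 - 3*K))/3 = -3 + ((K + U) + (-2 - 3*K))/3 = -3 + (-2 + U - 2*K)/3 = -3 + (-2/3 - 2*K/3 + U/3) = -11/3 - 2*K/3 + U/3)
(-2730199 + O)/(u(165, 2206) + r(323, 936)) = (-2730199 + 1/4084564)/((-11/3 - 2/3*2206 + (1/3)*165) + 1842) = -11151672548235/(4084564*((-11/3 - 4412/3 + 55) + 1842)) = -11151672548235/(4084564*(-4258/3 + 1842)) = -11151672548235/(4084564*1268/3) = -11151672548235/4084564*3/1268 = -33455017644705/5179227152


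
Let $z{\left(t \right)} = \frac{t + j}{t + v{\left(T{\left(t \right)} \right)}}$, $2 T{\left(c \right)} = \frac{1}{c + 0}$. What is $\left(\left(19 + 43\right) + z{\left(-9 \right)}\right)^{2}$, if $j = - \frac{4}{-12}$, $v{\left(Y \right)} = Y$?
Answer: $\frac{105308644}{26569} \approx 3963.6$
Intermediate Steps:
$T{\left(c \right)} = \frac{1}{2 c}$ ($T{\left(c \right)} = \frac{1}{2 \left(c + 0\right)} = \frac{1}{2 c}$)
$j = \frac{1}{3}$ ($j = \left(-4\right) \left(- \frac{1}{12}\right) = \frac{1}{3} \approx 0.33333$)
$z{\left(t \right)} = \frac{\frac{1}{3} + t}{t + \frac{1}{2 t}}$ ($z{\left(t \right)} = \frac{t + \frac{1}{3}}{t + \frac{1}{2 t}} = \frac{\frac{1}{3} + t}{t + \frac{1}{2 t}}$)
$\left(\left(19 + 43\right) + z{\left(-9 \right)}\right)^{2} = \left(\left(19 + 43\right) + \frac{2}{3} \left(-9\right) \frac{1}{1 + 2 \left(-9\right)^{2}} \left(1 + 3 \left(-9\right)\right)\right)^{2} = \left(62 + \frac{2}{3} \left(-9\right) \frac{1}{1 + 2 \cdot 81} \left(1 - 27\right)\right)^{2} = \left(62 + \frac{2}{3} \left(-9\right) \frac{1}{1 + 162} \left(-26\right)\right)^{2} = \left(62 + \frac{2}{3} \left(-9\right) \frac{1}{163} \left(-26\right)\right)^{2} = \left(62 + \frac{156}{163}\right)^{2} = \left(\frac{10262}{163}\right)^{2} = \frac{105308644}{26569}$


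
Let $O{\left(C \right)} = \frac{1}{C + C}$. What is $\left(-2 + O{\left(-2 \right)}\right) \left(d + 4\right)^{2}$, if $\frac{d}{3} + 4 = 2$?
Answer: $-9$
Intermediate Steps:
$d = -6$ ($d = -12 + 3 \cdot 2 = -12 + 6 = -6$)
$O{\left(C \right)} = \frac{1}{2 C}$
$\left(-2 + O{\left(-2 \right)}\right) \left(d + 4\right)^{2} = \left(-2 + \frac{1}{2 \left(-2\right)}\right) \left(-6 + 4\right)^{2} = \left(-2 + \frac{1}{2} \left(- \frac{1}{2}\right)\right) \left(-2\right)^{2} = \left(-2 - \frac{1}{4}\right) 4 = \left(- \frac{9}{4}\right) 4 = -9$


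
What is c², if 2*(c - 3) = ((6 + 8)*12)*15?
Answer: 1595169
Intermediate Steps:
c = 1263 (c = 3 + (((6 + 8)*12)*15)/2 = 3 + ((14*12)*15)/2 = 3 + (168*15)/2 = 3 + (½)*2520 = 3 + 1260 = 1263)
c² = 1263² = 1595169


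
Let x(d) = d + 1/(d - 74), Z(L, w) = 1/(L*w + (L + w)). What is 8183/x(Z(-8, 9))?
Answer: -3053118215/10296 ≈ -2.9653e+5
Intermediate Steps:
Z(L, w) = 1/(L + w + L*w)
x(d) = d + 1/(-74 + d)
8183/x(Z(-8, 9)) = 8183/(((1 + (1/(-8 + 9 - 8*9))² - 74/(-8 + 9 - 8*9))/(-74 + 1/(-8 + 9 - 8*9)))) = 8183/(((1 + (1/(-8 + 9 - 72))² - 74/(-8 + 9 - 72))/(-74 + 1/(-8 + 9 - 72)))) = 8183/(((1 + (1/(-71))² - 74/(-71))/(-74 + 1/(-71)))) = 8183/(((1 + (-1/71)² - 74*(-1/71))/(-74 - 1/71))) = 8183/(((1 + 1/5041 + 74/71)/(-5255/71))) = 8183/((-71/5255*10296/5041)) = 8183/(-10296/373105) = 8183*(-373105/10296) = -3053118215/10296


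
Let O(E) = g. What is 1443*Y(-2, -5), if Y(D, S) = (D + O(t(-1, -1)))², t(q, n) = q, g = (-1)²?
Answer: 1443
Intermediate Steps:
g = 1
O(E) = 1
Y(D, S) = (1 + D)² (Y(D, S) = (D + 1)² = (1 + D)²)
1443*Y(-2, -5) = 1443*(1 - 2)² = 1443*(-1)² = 1443*1 = 1443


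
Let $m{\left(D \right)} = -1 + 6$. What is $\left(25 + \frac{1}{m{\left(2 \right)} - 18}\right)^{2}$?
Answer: $\frac{104976}{169} \approx 621.16$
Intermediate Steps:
$m{\left(D \right)} = 5$
$\left(25 + \frac{1}{m{\left(2 \right)} - 18}\right)^{2} = \left(25 + \frac{1}{5 - 18}\right)^{2} = \left(25 + \frac{1}{-13}\right)^{2} = \left(25 - \frac{1}{13}\right)^{2} = \left(\frac{324}{13}\right)^{2} = \frac{104976}{169}$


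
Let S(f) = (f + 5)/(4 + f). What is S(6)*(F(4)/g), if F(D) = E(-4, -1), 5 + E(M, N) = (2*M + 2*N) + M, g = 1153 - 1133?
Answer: -209/200 ≈ -1.0450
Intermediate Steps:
g = 20
S(f) = (5 + f)/(4 + f)
E(M, N) = -5 + 2*N + 3*M (E(M, N) = -5 + ((2*M + 2*N) + M) = -5 + (2*N + 3*M) = -5 + 2*N + 3*M)
F(D) = -19 (F(D) = -5 + 2*(-1) + 3*(-4) = -5 - 2 - 12 = -19)
S(6)*(F(4)/g) = ((5 + 6)/(4 + 6))*(-19/20) = (11/10)*(-19*1/20) = ((⅒)*11)*(-19/20) = (11/10)*(-19/20) = -209/200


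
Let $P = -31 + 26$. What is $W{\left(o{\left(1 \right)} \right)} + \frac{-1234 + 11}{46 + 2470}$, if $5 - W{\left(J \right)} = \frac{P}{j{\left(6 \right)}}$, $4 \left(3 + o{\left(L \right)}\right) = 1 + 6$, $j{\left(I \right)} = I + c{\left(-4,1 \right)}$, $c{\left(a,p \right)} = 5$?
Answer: $\frac{137507}{27676} \approx 4.9685$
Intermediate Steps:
$P = -5$
$j{\left(I \right)} = 5 + I$ ($j{\left(I \right)} = I + 5 = 5 + I$)
$o{\left(L \right)} = - \frac{5}{4}$ ($o{\left(L \right)} = -3 + \frac{1 + 6}{4} = -3 + \frac{1}{4} \cdot 7 = -3 + \frac{7}{4} = - \frac{5}{4}$)
$W{\left(J \right)} = \frac{60}{11}$ ($W{\left(J \right)} = 5 - - \frac{5}{5 + 6} = 5 - - \frac{5}{11} = 5 + \frac{5}{11} = \frac{60}{11}$)
$W{\left(o{\left(1 \right)} \right)} + \frac{-1234 + 11}{46 + 2470} = \frac{60}{11} + \frac{-1234 + 11}{46 + 2470} = \frac{60}{11} - \frac{1223}{2516} = \frac{137507}{27676}$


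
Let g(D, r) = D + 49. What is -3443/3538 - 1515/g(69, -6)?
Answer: -1441586/104371 ≈ -13.812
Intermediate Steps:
g(D, r) = 49 + D
-3443/3538 - 1515/g(69, -6) = -3443/3538 - 1515/(49 + 69) = -3443*1/3538 - 1515/118 = -3443/3538 - 1515*1/118 = -3443/3538 - 1515/118 = -1441586/104371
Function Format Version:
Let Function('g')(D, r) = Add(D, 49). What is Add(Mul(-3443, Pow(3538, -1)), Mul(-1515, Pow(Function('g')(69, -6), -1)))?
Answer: Rational(-1441586, 104371) ≈ -13.812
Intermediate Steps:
Function('g')(D, r) = Add(49, D)
Add(Mul(-3443, Pow(3538, -1)), Mul(-1515, Pow(Function('g')(69, -6), -1))) = Add(Mul(-3443, Pow(3538, -1)), Mul(-1515, Pow(Add(49, 69), -1))) = Add(Mul(-3443, Rational(1, 3538)), Mul(-1515, Pow(118, -1))) = Add(Rational(-3443, 3538), Mul(-1515, Rational(1, 118))) = Add(Rational(-3443, 3538), Rational(-1515, 118)) = Rational(-1441586, 104371)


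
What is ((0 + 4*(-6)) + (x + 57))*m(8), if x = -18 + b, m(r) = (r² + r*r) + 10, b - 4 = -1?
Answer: 2484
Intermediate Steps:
b = 3 (b = 4 - 1 = 3)
m(r) = 10 + 2*r² (m(r) = (r² + r²) + 10 = 2*r² + 10 = 10 + 2*r²)
x = -15 (x = -18 + 3 = -15)
((0 + 4*(-6)) + (x + 57))*m(8) = ((0 + 4*(-6)) + (-15 + 57))*(10 + 2*8²) = ((0 - 24) + 42)*(10 + 2*64) = (-24 + 42)*(10 + 128) = 18*138 = 2484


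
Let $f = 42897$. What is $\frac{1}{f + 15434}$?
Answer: $\frac{1}{58331} \approx 1.7144 \cdot 10^{-5}$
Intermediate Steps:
$\frac{1}{f + 15434} = \frac{1}{42897 + 15434} = \frac{1}{58331}$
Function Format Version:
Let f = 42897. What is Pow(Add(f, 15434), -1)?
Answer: Rational(1, 58331) ≈ 1.7144e-5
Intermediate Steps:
Pow(Add(f, 15434), -1) = Pow(Add(42897, 15434), -1) = Pow(58331, -1) = Rational(1, 58331)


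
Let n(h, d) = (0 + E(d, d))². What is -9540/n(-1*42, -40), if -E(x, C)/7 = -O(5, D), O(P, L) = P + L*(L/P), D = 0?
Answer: -1908/245 ≈ -7.7878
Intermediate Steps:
O(P, L) = P + L²/P
E(x, C) = 35 (E(x, C) = -(-7)*(5 + 0²/5) = -(-7)*(5 + 0*(⅕)) = -(-7)*(5 + 0) = -(-7)*5 = -7*(-5) = 35)
n(h, d) = 1225 (n(h, d) = (0 + 35)² = 35² = 1225)
-9540/n(-1*42, -40) = -9540/1225 = -9540*1/1225 = -1908/245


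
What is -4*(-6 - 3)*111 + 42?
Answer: 4038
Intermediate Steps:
-4*(-6 - 3)*111 + 42 = -4*(-9)*111 + 42 = 36*111 + 42 = 3996 + 42 = 4038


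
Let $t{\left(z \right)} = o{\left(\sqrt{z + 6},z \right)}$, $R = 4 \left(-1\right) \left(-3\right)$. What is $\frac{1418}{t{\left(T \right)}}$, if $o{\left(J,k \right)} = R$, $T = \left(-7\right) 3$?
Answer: $\frac{709}{6} \approx 118.17$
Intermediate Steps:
$T = -21$
$R = 12$ ($R = \left(-4\right) \left(-3\right) = 12$)
$o{\left(J,k \right)} = 12$
$t{\left(z \right)} = 12$
$\frac{1418}{t{\left(T \right)}} = \frac{1418}{12} = 1418 \cdot \frac{1}{12} = \frac{709}{6}$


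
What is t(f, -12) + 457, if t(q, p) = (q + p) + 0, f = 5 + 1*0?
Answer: 450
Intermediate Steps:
f = 5 (f = 5 + 0 = 5)
t(q, p) = p + q (t(q, p) = (p + q) + 0 = p + q)
t(f, -12) + 457 = (-12 + 5) + 457 = -7 + 457 = 450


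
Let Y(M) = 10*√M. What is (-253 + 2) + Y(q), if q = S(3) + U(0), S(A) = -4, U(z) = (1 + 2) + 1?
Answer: -251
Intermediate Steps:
U(z) = 4 (U(z) = 3 + 1 = 4)
q = 0 (q = -4 + 4 = 0)
(-253 + 2) + Y(q) = (-253 + 2) + 10*√0 = -251 + 10*0 = -251 + 0 = -251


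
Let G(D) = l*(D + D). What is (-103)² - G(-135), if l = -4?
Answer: 9529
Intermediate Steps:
G(D) = -8*D (G(D) = -4*(D + D) = -8*D)
(-103)² - G(-135) = (-103)² - (-8)*(-135) = 10609 - 1*1080 = 10609 - 1080 = 9529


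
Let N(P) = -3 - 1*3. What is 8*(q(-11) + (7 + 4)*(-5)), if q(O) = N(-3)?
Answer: -488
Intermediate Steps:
N(P) = -6 (N(P) = -3 - 3 = -6)
q(O) = -6
8*(q(-11) + (7 + 4)*(-5)) = 8*(-6 + (7 + 4)*(-5)) = 8*(-6 + 11*(-5)) = 8*(-6 - 55) = 8*(-61) = -488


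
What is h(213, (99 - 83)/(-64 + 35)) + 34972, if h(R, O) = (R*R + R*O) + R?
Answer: 2332658/29 ≈ 80437.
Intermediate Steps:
h(R, O) = R + R**2 + O*R (h(R, O) = (R**2 + O*R) + R = R + R**2 + O*R)
h(213, (99 - 83)/(-64 + 35)) + 34972 = 213*(1 + (99 - 83)/(-64 + 35) + 213) + 34972 = 213*(1 + 16/(-29) + 213) + 34972 = 213*(1 + 16*(-1/29) + 213) + 34972 = 213*(1 - 16/29 + 213) + 34972 = 213*(6190/29) + 34972 = 1318470/29 + 34972 = 2332658/29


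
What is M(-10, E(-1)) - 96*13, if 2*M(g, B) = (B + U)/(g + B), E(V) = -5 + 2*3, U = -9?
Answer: -11228/9 ≈ -1247.6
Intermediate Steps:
E(V) = 1 (E(V) = -5 + 6 = 1)
M(g, B) = (-9 + B)/(2*(B + g)) (M(g, B) = ((B - 9)/(g + B))/2 = ((-9 + B)/(B + g))/2 = (-9 + B)/(2*(B + g)))
M(-10, E(-1)) - 96*13 = (-9 + 1)/(2*(1 - 10)) - 96*13 = (1/2)*(-8)/(-9) - 1248 = (1/2)*(-1/9)*(-8) - 1248 = 4/9 - 1248 = -11228/9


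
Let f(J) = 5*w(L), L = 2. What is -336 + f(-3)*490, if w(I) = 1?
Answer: 2114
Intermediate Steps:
f(J) = 5 (f(J) = 5*1 = 5)
-336 + f(-3)*490 = -336 + 5*490 = -336 + 2450 = 2114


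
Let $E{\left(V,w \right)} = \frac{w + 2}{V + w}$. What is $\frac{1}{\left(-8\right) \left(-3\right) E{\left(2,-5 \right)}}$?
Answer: $\frac{1}{24} \approx 0.041667$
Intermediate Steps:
$E{\left(V,w \right)} = \frac{2 + w}{V + w}$
$\frac{1}{\left(-8\right) \left(-3\right) E{\left(2,-5 \right)}} = \frac{1}{\left(-8\right) \left(-3\right) \frac{2 - 5}{2 - 5}} = \frac{1}{24 \frac{1}{-3} \left(-3\right)} = \frac{1}{24 \left(\left(- \frac{1}{3}\right) \left(-3\right)\right)} = \frac{1}{24 \cdot 1} = \frac{1}{24}$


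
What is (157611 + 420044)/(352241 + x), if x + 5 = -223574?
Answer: 577655/128662 ≈ 4.4897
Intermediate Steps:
x = -223579 (x = -5 - 223574 = -223579)
(157611 + 420044)/(352241 + x) = (157611 + 420044)/(352241 - 223579) = 577655/128662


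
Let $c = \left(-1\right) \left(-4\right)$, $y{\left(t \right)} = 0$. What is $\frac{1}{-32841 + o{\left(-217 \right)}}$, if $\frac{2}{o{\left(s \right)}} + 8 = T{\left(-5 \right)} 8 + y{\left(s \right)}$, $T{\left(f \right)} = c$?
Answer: $- \frac{12}{394091} \approx -3.045 \cdot 10^{-5}$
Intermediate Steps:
$c = 4$
$T{\left(f \right)} = 4$
$o{\left(s \right)} = \frac{1}{12}$ ($o{\left(s \right)} = \frac{2}{-8 + \left(4 \cdot 8 + 0\right)} = \frac{2}{-8 + \left(32 + 0\right)} = \frac{2}{-8 + 32} = \frac{2}{24} = 2 \cdot \frac{1}{24} = \frac{1}{12}$)
$\frac{1}{-32841 + o{\left(-217 \right)}} = \frac{1}{-32841 + \frac{1}{12}} = \frac{1}{- \frac{394091}{12}} = - \frac{12}{394091}$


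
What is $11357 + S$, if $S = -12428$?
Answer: $-1071$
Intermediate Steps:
$11357 + S = 11357 - 12428 = -1071$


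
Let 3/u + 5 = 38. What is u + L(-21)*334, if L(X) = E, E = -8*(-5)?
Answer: 146961/11 ≈ 13360.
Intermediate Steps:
E = 40
u = 1/11 (u = 3/(-5 + 38) = 3/33 = 3*(1/33) = 1/11 ≈ 0.090909)
L(X) = 40
u + L(-21)*334 = 1/11 + 40*334 = 1/11 + 13360 = 146961/11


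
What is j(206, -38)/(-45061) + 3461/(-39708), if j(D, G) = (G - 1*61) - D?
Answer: -143845181/1789282188 ≈ -0.080393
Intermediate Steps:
j(D, G) = -61 + G - D (j(D, G) = (G - 61) - D = (-61 + G) - D = -61 + G - D)
j(206, -38)/(-45061) + 3461/(-39708) = (-61 - 38 - 1*206)/(-45061) + 3461/(-39708) = (-61 - 38 - 206)*(-1/45061) + 3461*(-1/39708) = -305*(-1/45061) - 3461/39708 = 305/45061 - 3461/39708 = -143845181/1789282188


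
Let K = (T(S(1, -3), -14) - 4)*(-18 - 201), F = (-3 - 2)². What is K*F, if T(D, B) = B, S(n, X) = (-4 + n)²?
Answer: 98550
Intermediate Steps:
F = 25 (F = (-5)² = 25)
K = 3942 (K = (-14 - 4)*(-18 - 201) = -18*(-219) = 3942)
K*F = 3942*25 = 98550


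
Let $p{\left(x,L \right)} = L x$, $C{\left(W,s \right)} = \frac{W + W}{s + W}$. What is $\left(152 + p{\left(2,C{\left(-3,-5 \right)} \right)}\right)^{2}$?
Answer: $\frac{94249}{4} \approx 23562.0$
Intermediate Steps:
$C{\left(W,s \right)} = \frac{2 W}{W + s}$
$\left(152 + p{\left(2,C{\left(-3,-5 \right)} \right)}\right)^{2} = \left(152 + 2 \left(-3\right) \frac{1}{-3 - 5} \cdot 2\right)^{2} = \left(152 + 2 \left(-3\right) \frac{1}{-8} \cdot 2\right)^{2} = \left(152 + 2 \left(-3\right) \left(- \frac{1}{8}\right) 2\right)^{2} = \left(152 + \frac{3}{4} \cdot 2\right)^{2} = \left(152 + \frac{3}{2}\right)^{2} = \left(\frac{307}{2}\right)^{2} = \frac{94249}{4}$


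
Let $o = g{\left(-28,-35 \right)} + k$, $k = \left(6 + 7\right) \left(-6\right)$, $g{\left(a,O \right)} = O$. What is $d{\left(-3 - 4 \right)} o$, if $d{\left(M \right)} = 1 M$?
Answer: $791$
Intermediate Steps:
$k = -78$ ($k = 13 \left(-6\right) = -78$)
$d{\left(M \right)} = M$
$o = -113$ ($o = -35 - 78 = -113$)
$d{\left(-3 - 4 \right)} o = \left(-3 - 4\right) \left(-113\right) = \left(-7\right) \left(-113\right) = 791$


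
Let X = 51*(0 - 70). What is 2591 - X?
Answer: 6161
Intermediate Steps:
X = -3570 (X = 51*(-70) = -3570)
2591 - X = 2591 - 1*(-3570) = 2591 + 3570 = 6161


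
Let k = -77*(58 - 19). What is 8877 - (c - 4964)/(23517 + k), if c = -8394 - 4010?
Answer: 7004621/789 ≈ 8877.8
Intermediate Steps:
k = -3003 (k = -77*39 = -3003)
c = -12404
8877 - (c - 4964)/(23517 + k) = 8877 - (-12404 - 4964)/(23517 - 3003) = 8877 - (-17368)/20514 = 8877 - 1*(-668/789) = 8877 + 668/789 = 7004621/789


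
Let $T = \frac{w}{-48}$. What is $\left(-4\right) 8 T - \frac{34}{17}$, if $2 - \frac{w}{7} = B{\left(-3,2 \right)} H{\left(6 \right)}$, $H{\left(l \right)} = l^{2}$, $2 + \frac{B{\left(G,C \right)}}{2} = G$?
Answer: $\frac{5062}{3} \approx 1687.3$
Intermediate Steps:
$B{\left(G,C \right)} = -4 + 2 G$
$w = 2534$ ($w = 14 - 7 \left(-4 + 2 \left(-3\right)\right) 6^{2} = 14 - 7 \left(-4 - 6\right) 36 = 14 - 7 \left(\left(-10\right) 36\right) = 14 - -2520 = 14 + 2520 = 2534$)
$T = - \frac{1267}{24}$ ($T = \frac{2534}{-48} = 2534 \left(- \frac{1}{48}\right) = - \frac{1267}{24} \approx -52.792$)
$\left(-4\right) 8 T - \frac{34}{17} = \left(-4\right) 8 \left(- \frac{1267}{24}\right) - \frac{34}{17} = \left(-32\right) \left(- \frac{1267}{24}\right) - 2 = \frac{5068}{3} - 2 = \frac{5062}{3}$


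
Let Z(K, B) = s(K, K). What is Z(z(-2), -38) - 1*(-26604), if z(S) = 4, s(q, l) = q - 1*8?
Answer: 26600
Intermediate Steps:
s(q, l) = -8 + q (s(q, l) = q - 8 = -8 + q)
Z(K, B) = -8 + K
Z(z(-2), -38) - 1*(-26604) = (-8 + 4) - 1*(-26604) = -4 + 26604 = 26600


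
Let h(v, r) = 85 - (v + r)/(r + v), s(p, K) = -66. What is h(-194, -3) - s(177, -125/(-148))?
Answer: 150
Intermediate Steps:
h(v, r) = 84 (h(v, r) = 85 - (r + v)/(r + v) = 85 - 1*1 = 85 - 1 = 84)
h(-194, -3) - s(177, -125/(-148)) = 84 - 1*(-66) = 84 + 66 = 150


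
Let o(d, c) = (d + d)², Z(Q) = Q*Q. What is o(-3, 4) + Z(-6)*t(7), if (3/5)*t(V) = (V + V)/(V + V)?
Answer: 96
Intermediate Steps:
t(V) = 5/3 (t(V) = 5*((V + V)/(V + V))/3 = 5*((2*V)/((2*V)))/3 = 5*((2*V)*(1/(2*V)))/3 = (5/3)*1 = 5/3)
Z(Q) = Q²
o(d, c) = 4*d² (o(d, c) = (2*d)² = 4*d²)
o(-3, 4) + Z(-6)*t(7) = 4*(-3)² + (-6)²*(5/3) = 4*9 + 36*(5/3) = 36 + 60 = 96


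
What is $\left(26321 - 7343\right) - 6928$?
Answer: $12050$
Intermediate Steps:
$\left(26321 - 7343\right) - 6928 = 18978 - 6928 = 12050$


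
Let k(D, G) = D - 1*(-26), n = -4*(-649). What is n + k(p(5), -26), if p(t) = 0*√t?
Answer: 2622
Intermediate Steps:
p(t) = 0
n = 2596
k(D, G) = 26 + D (k(D, G) = D + 26 = 26 + D)
n + k(p(5), -26) = 2596 + (26 + 0) = 2596 + 26 = 2622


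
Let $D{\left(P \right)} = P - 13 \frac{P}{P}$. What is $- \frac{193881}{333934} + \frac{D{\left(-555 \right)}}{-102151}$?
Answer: $- \frac{19615463519}{34111692034} \approx -0.57504$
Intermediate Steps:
$D{\left(P \right)} = -13 + P$ ($D{\left(P \right)} = P - 13 = -13 + P$)
$- \frac{193881}{333934} + \frac{D{\left(-555 \right)}}{-102151} = - \frac{193881}{333934} + \frac{-13 - 555}{-102151} = \left(-193881\right) \frac{1}{333934} - - \frac{568}{102151} = - \frac{193881}{333934} + \frac{568}{102151} = - \frac{19615463519}{34111692034}$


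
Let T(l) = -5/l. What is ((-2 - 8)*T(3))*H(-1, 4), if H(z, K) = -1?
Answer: -50/3 ≈ -16.667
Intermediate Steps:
((-2 - 8)*T(3))*H(-1, 4) = ((-2 - 8)*(-5/3))*(-1) = -(-50)/3*(-1) = -10*(-5/3)*(-1) = (50/3)*(-1) = -50/3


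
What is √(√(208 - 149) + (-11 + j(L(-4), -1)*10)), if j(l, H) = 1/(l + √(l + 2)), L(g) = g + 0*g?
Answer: √((-10 + (-11 + √59)*(4 - I*√2))/(4 - I*√2)) ≈ 0.16647 - 2.3598*I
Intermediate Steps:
L(g) = g (L(g) = g + 0 = g)
j(l, H) = 1/(l + √(2 + l))
√(√(208 - 149) + (-11 + j(L(-4), -1)*10)) = √(√(208 - 149) + (-11 + 10/(-4 + √(2 - 4)))) = √(√59 + (-11 + 10/(-4 + √(-2)))) = √(√59 + (-11 + 10/(-4 + I*√2))) = √(-11 + √59 + 10/(-4 + I*√2))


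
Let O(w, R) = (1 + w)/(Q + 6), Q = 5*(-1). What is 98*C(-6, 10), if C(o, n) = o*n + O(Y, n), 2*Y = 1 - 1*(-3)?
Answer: -5586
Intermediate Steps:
Y = 2 (Y = (1 - 1*(-3))/2 = (1 + 3)/2 = (½)*4 = 2)
Q = -5
O(w, R) = 1 + w (O(w, R) = (1 + w)/(-5 + 6) = (1 + w)/1 = (1 + w)*1 = 1 + w)
C(o, n) = 3 + n*o (C(o, n) = o*n + (1 + 2) = n*o + 3 = 3 + n*o)
98*C(-6, 10) = 98*(3 + 10*(-6)) = 98*(3 - 60) = 98*(-57) = -5586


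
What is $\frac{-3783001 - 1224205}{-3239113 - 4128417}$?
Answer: $\frac{2503603}{3683765} \approx 0.67963$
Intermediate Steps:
$\frac{-3783001 - 1224205}{-3239113 - 4128417} = - \frac{5007206}{-7367530} = \left(-5007206\right) \left(- \frac{1}{7367530}\right) = \frac{2503603}{3683765}$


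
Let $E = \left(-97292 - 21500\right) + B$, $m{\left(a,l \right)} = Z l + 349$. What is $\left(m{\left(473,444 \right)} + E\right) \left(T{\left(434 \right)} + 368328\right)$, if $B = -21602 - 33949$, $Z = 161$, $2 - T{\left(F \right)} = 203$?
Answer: $-37736698770$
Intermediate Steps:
$T{\left(F \right)} = -201$ ($T{\left(F \right)} = 2 - 203 = -201$)
$B = -55551$
$m{\left(a,l \right)} = 349 + 161 l$ ($m{\left(a,l \right)} = 161 l + 349 = 349 + 161 l$)
$E = -174343$ ($E = \left(-97292 - 21500\right) - 55551 = -118792 - 55551 = -174343$)
$\left(m{\left(473,444 \right)} + E\right) \left(T{\left(434 \right)} + 368328\right) = \left(\left(349 + 161 \cdot 444\right) - 174343\right) \left(-201 + 368328\right) = \left(\left(349 + 71484\right) - 174343\right) 368127 = \left(71833 - 174343\right) 368127 = \left(-102510\right) 368127 = -37736698770$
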